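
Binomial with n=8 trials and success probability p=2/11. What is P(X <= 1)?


P(X<=1) = P(X=0) + P(X=1)
= 43046721/214358881 + 76527504/214358881
= 119574225/214358881

119574225/214358881


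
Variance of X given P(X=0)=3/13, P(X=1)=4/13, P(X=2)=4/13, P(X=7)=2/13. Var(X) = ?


E[X] = 2, E[X^2] = 118/13
Var(X) = E[X^2] - (E[X])^2 = 118/13 - (2)^2 = 66/13

66/13


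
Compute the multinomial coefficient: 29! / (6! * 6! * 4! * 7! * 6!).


29! = 8841761993739701954543616000000
Denominator: 6!=720 * 6!=720 * 4!=24 * 7!=5040 * 6!=720
Coefficient = 8841761993739701954543616000000 / 45148078080000 = 195839166798475200

195839166798475200


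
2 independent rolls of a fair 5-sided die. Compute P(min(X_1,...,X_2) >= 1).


P(min >= 1) = P(all X_i >= 1) = (P(X_1 >= 1))^2
= (5/5)^2 = 1^2 = 1

1


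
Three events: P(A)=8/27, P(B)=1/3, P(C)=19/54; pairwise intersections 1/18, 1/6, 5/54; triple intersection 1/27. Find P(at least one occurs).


P(A∪B∪C) = P(A)+P(B)+P(C) - P(AB)-P(AC)-P(BC) + P(ABC)
= 8/27+1/3+19/54 - 1/18-1/6-5/54 + 1/27
= 19/27

19/27


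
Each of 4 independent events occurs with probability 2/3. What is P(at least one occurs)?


P(at least one) = 1 - P(none)
P(none) = (1 - 2/3)^4 = (1/3)^4 = 1/81
P(at least one) = 1 - 1/81 = 80/81

80/81


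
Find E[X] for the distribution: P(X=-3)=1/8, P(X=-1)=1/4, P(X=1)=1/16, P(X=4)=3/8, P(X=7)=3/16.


E[X] = sum(x * P(x))
= -3*1/8 - 1*1/4 + 1*1/16 + 4*3/8 + 7*3/16
= 9/4

9/4


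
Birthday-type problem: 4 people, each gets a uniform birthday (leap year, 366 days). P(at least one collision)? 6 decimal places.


P(all different) = prod((366-i)/366 for i=0..3) = 0.983689
P(at least one match) = 1 - 0.983689 = 0.016311

0.016311


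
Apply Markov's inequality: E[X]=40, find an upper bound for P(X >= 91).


Markov: P(X >= a) <= E[X]/a
P(X >= 91) <= 40/91

40/91


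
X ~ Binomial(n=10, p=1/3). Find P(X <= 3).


P(X<=3) = P(X=0) + P(X=1) + P(X=2) + P(X=3)
= 1024/59049 + 5120/59049 + 1280/6561 + 5120/19683
= 11008/19683

11008/19683


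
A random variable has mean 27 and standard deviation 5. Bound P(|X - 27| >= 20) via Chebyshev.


k = 20/5 = 4
Chebyshev: P(|X-mu| >= k*sigma) <= 1/k^2 = 1/4^2 = 1/16

1/16


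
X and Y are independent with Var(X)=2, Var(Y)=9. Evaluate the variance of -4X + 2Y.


Independence => Cov(X,Y)=0
Var(-4X + 2Y) = (-4)^2*Var(X) + 2^2*Var(Y)
= 16*2 + 4*9 = 68

68


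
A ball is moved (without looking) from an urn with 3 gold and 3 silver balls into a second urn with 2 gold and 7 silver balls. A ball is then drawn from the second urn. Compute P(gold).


P(transfer gold) = 3/6 = 1/2; P(transfer silver) = 1/2
If gold transferred: Urn II has 3 gold of 10, so P(gold|gold moved) = 3/10
If silver transferred: Urn II has 2 gold of 10, so P(gold|silver moved) = 1/5
By total probability: P(gold) = 1/2*3/10 + 1/2*1/5 = 1/4

1/4


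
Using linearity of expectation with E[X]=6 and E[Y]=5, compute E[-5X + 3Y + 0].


E[-5X + 3Y + 0] = -5*E[X] + 3*E[Y] + 0
= (-5)*(6) + (3)*(5) + (0)
= -30 + 15 + 0 = -15

-15


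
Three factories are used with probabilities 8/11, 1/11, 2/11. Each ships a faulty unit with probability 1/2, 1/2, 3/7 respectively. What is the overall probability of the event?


P(A) = P(A|B1)P(B1) + P(A|B2)P(B2) + P(A|B3)P(B3)
= 1/2*8/11 + 1/2*1/11 + 3/7*2/11
= 4/11 + 1/22 + 6/77 = 75/154

75/154


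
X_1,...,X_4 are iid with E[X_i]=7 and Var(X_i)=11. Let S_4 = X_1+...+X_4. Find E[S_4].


E[S_n] = n*E[X_1] = 4*7 = 28

28


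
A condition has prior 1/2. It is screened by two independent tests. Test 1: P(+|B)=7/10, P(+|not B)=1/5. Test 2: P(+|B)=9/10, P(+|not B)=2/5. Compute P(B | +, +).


After test 1: P(+) = 7/10*1/2 + 1/5*1/2 = 9/20
P(B|+) = (7/20)/(9/20) = 7/9
After test 2 (use post1 as new prior): P(+) = 9/10*7/9 + 2/5*2/9 = 71/90
P(B|+,+) = (7/10)/(71/90) = 63/71

63/71


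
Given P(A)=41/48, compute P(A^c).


P(A') = 1 - P(A) = 1 - 41/48 = 7/48

7/48


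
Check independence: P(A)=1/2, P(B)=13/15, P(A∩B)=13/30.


P(A)*P(B) = 1/2*13/15 = 13/30
P(A∩B) = 13/30, which equals P(A)P(B), so independent

Yes, A and B are independent


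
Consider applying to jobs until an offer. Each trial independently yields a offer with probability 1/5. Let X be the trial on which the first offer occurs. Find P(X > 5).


P(X > 5) = P(first 5 trials all fail) = (1-p)^5 = (4/5)^5 = 1024/3125

1024/3125


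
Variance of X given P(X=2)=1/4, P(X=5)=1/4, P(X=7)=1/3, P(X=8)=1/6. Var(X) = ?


E[X] = 65/12, E[X^2] = 137/4
Var(X) = E[X^2] - (E[X])^2 = 137/4 - (65/12)^2 = 707/144

707/144


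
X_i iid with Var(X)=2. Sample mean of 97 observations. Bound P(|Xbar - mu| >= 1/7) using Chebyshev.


Var(Xbar) = Var(X)/n = 2/97
Chebyshev: P(|Xbar-mu| >= 1/7) <= Var(Xbar)/(1/7)^2 = (2/97)/(1/49) = 98/97
Bound exceeds 1, so trivial bound: 1

1


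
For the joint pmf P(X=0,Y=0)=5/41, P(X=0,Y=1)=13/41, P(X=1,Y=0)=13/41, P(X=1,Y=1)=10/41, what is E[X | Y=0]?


P(Y=0) = 18/41
E[X|Y=0] = (0*5 + 1*13)/18 = 13/18

13/18


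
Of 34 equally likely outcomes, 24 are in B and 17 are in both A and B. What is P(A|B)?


P(A|B) = P(A∩B)/P(B) = (17/34)/(24/34) = 17/24

17/24


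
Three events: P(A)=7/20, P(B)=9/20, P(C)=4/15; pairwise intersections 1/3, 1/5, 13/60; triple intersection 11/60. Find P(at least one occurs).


P(A∪B∪C) = P(A)+P(B)+P(C) - P(AB)-P(AC)-P(BC) + P(ABC)
= 7/20+9/20+4/15 - 1/3-1/5-13/60 + 11/60
= 1/2

1/2


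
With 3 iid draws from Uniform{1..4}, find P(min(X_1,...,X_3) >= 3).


P(min >= 3) = P(all X_i >= 3) = (P(X_1 >= 3))^3
= (2/4)^3 = (1/2)^3 = 1/8

1/8


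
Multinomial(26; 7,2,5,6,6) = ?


26! = 403291461126605635584000000
Denominator: 7!=5040 * 2!=2 * 5!=120 * 6!=720 * 6!=720
Coefficient = 403291461126605635584000000 / 627056640000 = 643149973065600

643149973065600


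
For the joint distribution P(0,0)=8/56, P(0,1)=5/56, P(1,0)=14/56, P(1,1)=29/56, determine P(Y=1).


P(Y=1) = P(0,1)+P(1,1) = 5/56 + 29/56 = 34/56 = 17/28

17/28


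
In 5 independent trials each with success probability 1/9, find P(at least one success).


P(at least one) = 1 - P(none)
P(none) = (1 - 1/9)^5 = (8/9)^5 = 32768/59049
P(at least one) = 1 - 32768/59049 = 26281/59049

26281/59049


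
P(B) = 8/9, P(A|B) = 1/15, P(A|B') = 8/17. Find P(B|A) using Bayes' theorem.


P(A) = P(A|B)P(B) + P(A|B')P(B') = 1/15*8/9 + 8/17*1/9 = 256/2295
P(B|A) = P(A|B)P(B)/P(A) = (8/135)/(256/2295) = 17/32

17/32


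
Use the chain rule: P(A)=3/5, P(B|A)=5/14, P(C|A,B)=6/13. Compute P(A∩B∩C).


P(A∩B∩C) = P(A) * P(B|A) * P(C|A∩B)
= 3/5 * 5/14 * 6/13
= 3/14 * 6/13 = 9/91

9/91


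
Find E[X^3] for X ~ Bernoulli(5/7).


For Bernoulli: X in {0,1}
E[X^3] = 0^3*(1-5/7) + 1^3*5/7 = 5/7

5/7


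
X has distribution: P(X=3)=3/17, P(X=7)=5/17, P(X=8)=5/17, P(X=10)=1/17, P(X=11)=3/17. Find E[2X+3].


E[2X+3] = sum(g(x)*P(x))
= 9*3/17 + 17*5/17 + 19*5/17 + 23*1/17 + 25*3/17
= 305/17

305/17


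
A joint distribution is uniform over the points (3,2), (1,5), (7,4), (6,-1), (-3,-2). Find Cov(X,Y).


E[X]=14/5, E[Y]=8/5, E[XY]=39/5
Cov(X,Y) = E[XY] - E[X]E[Y] = 39/5 - 14/5*8/5 = 83/25

83/25


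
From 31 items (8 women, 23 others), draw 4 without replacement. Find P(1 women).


P(X=1) = C(8,1)*C(23,3) / C(31,4)
= 8*1771 / 31465
= 14168/31465 = 2024/4495

2024/4495


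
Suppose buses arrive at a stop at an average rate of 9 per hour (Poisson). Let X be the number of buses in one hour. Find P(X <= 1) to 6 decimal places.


P(X<=1) = e^(-9)*9^0/0! + e^(-9)*9^1/1!
≈ 0.0001234098 + 0.0011106882
= 0.0012340980
≈ 0.001234

0.001234


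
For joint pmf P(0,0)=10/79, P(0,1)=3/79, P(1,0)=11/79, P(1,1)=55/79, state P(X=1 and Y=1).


Read from table: P(X=1, Y=1) = 55/79

55/79


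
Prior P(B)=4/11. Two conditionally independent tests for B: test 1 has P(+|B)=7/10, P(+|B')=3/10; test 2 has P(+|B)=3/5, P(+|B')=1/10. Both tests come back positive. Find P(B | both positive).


After test 1: P(+) = 7/10*4/11 + 3/10*7/11 = 49/110
P(B|+) = (14/55)/(49/110) = 4/7
After test 2 (use post1 as new prior): P(+) = 3/5*4/7 + 1/10*3/7 = 27/70
P(B|+,+) = (12/35)/(27/70) = 8/9

8/9


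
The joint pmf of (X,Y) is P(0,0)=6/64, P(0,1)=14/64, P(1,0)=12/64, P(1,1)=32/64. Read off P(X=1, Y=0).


Read from table: P(X=1, Y=0) = 12/64 = 3/16

3/16


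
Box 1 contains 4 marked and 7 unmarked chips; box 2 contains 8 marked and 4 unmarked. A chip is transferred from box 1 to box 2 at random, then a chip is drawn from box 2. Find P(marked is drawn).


P(transfer marked) = 4/11; P(transfer unmarked) = 7/11
If marked transferred: Urn II has 9 marked of 13, so P(marked|marked moved) = 9/13
If unmarked transferred: Urn II has 8 marked of 13, so P(marked|unmarked moved) = 8/13
By total probability: P(marked) = 4/11*9/13 + 7/11*8/13 = 92/143

92/143


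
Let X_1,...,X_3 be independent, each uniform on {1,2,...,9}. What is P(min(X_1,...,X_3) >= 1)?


P(min >= 1) = P(all X_i >= 1) = (P(X_1 >= 1))^3
= (9/9)^3 = 1^3 = 1

1


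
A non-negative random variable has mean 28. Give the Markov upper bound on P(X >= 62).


Markov: P(X >= a) <= E[X]/a
P(X >= 62) <= 28/62 = 14/31

14/31


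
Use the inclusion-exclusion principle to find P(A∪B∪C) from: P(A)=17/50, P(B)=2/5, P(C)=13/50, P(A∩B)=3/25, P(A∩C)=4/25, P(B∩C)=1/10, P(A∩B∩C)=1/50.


P(A∪B∪C) = P(A)+P(B)+P(C) - P(AB)-P(AC)-P(BC) + P(ABC)
= 17/50+2/5+13/50 - 3/25-4/25-1/10 + 1/50
= 16/25

16/25


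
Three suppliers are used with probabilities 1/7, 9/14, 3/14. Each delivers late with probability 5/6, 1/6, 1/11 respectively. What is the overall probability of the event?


P(A) = P(A|B1)P(B1) + P(A|B2)P(B2) + P(A|B3)P(B3)
= 5/6*1/7 + 1/6*9/14 + 1/11*3/14
= 5/42 + 3/28 + 3/154 = 227/924

227/924


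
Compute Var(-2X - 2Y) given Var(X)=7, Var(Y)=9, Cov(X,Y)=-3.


Var(-2X - 2Y) = (-2)^2*Var(X) + (-2)^2*Var(Y) + 2*(-2)*(-2)*Cov(X,Y)
= 4*7 + 4*9 + 8*(-3)
= 28 + 36 - 24 = 40

40


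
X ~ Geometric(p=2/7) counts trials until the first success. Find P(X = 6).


P(X=6) = (1-p)^5 * p = (5/7)^5 * 2/7
= 3125/16807 * 2/7 = 6250/117649

6250/117649


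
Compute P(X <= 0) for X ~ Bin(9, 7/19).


P(X<=0) = P(X=0)
= 5159780352/322687697779
= 5159780352/322687697779

5159780352/322687697779


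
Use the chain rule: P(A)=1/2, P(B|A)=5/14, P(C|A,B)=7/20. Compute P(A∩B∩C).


P(A∩B∩C) = P(A) * P(B|A) * P(C|A∩B)
= 1/2 * 5/14 * 7/20
= 5/28 * 7/20 = 1/16

1/16


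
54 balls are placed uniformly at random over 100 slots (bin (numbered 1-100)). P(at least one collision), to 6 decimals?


P(all different) = prod((100-i)/100 for i=0..53) = 0.000000
P(at least one match) = 1 - 0.000000 = 1.000000

1.000000


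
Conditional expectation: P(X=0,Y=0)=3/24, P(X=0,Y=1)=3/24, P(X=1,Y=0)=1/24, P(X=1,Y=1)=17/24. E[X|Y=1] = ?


P(Y=1) = 20/24
E[X|Y=1] = (0*3 + 1*17)/20 = 17/20

17/20


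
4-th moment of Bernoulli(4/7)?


For Bernoulli: X in {0,1}
E[X^4] = 0^4*(1-4/7) + 1^4*4/7 = 4/7

4/7


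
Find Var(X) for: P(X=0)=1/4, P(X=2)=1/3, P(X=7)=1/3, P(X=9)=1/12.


E[X] = 15/4, E[X^2] = 293/12
Var(X) = E[X^2] - (E[X])^2 = 293/12 - (15/4)^2 = 497/48

497/48


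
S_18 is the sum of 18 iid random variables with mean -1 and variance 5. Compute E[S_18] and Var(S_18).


E[S_n] = n*mu = 18*-1 = -18
Var(S_n) = n*sigma^2 = 18*5 = 90

E[S_18]=-18, Var(S_18)=90


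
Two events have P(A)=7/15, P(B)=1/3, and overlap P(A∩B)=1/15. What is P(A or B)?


P(A∪B) = P(A) + P(B) - P(A∩B)
= 7/15 + 1/3 - 1/15 = 11/15

11/15


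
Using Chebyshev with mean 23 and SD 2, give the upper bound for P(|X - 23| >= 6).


k = 6/2 = 3
Chebyshev: P(|X-mu| >= k*sigma) <= 1/k^2 = 1/3^2 = 1/9

1/9


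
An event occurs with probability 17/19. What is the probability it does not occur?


P(A') = 1 - P(A) = 1 - 17/19 = 2/19

2/19


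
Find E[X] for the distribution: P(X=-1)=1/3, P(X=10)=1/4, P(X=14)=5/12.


E[X] = sum(x * P(x))
= -1*1/3 + 10*1/4 + 14*5/12
= 8

8


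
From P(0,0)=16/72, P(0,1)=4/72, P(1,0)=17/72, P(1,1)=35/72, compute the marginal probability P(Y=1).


P(Y=1) = P(0,1)+P(1,1) = 4/72 + 35/72 = 39/72 = 13/24

13/24


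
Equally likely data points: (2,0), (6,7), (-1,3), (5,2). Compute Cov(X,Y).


E[X]=3, E[Y]=3, E[XY]=49/4
Cov(X,Y) = E[XY] - E[X]E[Y] = 49/4 - 3*3 = 13/4

13/4


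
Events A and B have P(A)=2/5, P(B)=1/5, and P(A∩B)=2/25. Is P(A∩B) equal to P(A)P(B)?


P(A)*P(B) = 2/5*1/5 = 2/25
P(A∩B) = 2/25, which equals P(A)P(B), so independent

Yes, A and B are independent


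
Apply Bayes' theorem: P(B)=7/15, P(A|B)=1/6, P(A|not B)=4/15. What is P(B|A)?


P(A) = P(A|B)P(B) + P(A|B')P(B') = 1/6*7/15 + 4/15*8/15 = 11/50
P(B|A) = P(A|B)P(B)/P(A) = (7/90)/(11/50) = 35/99

35/99


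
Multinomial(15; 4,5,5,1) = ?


15! = 1307674368000
Denominator: 4!=24 * 5!=120 * 5!=120 * 1!=1
Coefficient = 1307674368000 / 345600 = 3783780

3783780


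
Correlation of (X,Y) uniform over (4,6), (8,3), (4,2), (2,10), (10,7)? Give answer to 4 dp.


Cov(X,Y) = -2.1600, Var(X) = 8.6400, Var(Y) = 8.2400
rho = Cov/(sqrt(VarX)*sqrt(VarY)) = -0.2560

-0.2560


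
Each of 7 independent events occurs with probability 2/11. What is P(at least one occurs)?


P(at least one) = 1 - P(none)
P(none) = (1 - 2/11)^7 = (9/11)^7 = 4782969/19487171
P(at least one) = 1 - 4782969/19487171 = 14704202/19487171

14704202/19487171


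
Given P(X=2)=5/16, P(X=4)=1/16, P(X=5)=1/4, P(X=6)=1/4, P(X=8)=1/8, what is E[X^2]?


E[X^2] = sum(g(x)*P(x))
= 4*5/16 + 16*1/16 + 25*1/4 + 36*1/4 + 64*1/8
= 51/2

51/2


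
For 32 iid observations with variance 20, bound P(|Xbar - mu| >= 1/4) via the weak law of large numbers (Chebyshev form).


Var(Xbar) = Var(X)/n = 20/32
Chebyshev: P(|Xbar-mu| >= 1/4) <= Var(Xbar)/(1/4)^2 = (5/8)/(1/16) = 10
Bound exceeds 1, so trivial bound: 1

1


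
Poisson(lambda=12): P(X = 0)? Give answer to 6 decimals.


P(X=0) = e^(-12) * 12^0 / 0!
≈ 0.000006144212353 * 1 / 1
≈ 0.000006

0.000006


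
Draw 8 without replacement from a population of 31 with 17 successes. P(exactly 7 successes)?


P(X=7) = C(17,7)*C(14,1) / C(31,8)
= 19448*14 / 7888725
= 272272/7888725 = 20944/606825

20944/606825


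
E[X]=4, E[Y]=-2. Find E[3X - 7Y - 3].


E[3X - 7Y - 3] = 3*E[X] - 7*E[Y] - 3
= (3)*(4) + (-7)*(-2) + (-3)
= 12 + 14 - 3 = 23

23


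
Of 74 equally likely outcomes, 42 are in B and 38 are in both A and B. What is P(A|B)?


P(A|B) = P(A∩B)/P(B) = (38/74)/(42/74) = 38/42 = 19/21

19/21


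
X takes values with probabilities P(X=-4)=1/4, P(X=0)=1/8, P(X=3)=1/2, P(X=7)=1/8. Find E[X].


E[X] = sum(x * P(x))
= -4*1/4 + 0*1/8 + 3*1/2 + 7*1/8
= 11/8

11/8


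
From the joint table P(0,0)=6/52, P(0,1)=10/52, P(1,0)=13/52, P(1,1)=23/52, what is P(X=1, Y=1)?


Read from table: P(X=1, Y=1) = 23/52

23/52


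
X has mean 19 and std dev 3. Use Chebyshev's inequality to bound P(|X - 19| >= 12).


k = 12/3 = 4
Chebyshev: P(|X-mu| >= k*sigma) <= 1/k^2 = 1/4^2 = 1/16

1/16


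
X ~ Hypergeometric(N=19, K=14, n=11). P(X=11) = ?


P(X=11) = C(14,11)*C(5,0) / C(19,11)
= 364*1 / 75582
= 364/75582 = 14/2907

14/2907


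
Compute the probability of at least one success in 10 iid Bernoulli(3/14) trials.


P(at least one) = 1 - P(none)
P(none) = (1 - 3/14)^10 = (11/14)^10 = 25937424601/289254654976
P(at least one) = 1 - 25937424601/289254654976 = 263317230375/289254654976

263317230375/289254654976


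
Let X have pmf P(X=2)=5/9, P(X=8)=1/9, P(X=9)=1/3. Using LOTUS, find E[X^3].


E[X^3] = sum(g(x)*P(x))
= 8*5/9 + 512*1/9 + 729*1/3
= 913/3

913/3


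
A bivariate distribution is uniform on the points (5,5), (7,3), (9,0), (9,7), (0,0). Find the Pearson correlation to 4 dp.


Cov(X,Y) = 3.8000, Var(X) = 11.2000, Var(Y) = 7.6000
rho = Cov/(sqrt(VarX)*sqrt(VarY)) = 0.4119

0.4119


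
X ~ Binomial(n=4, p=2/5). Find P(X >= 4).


P(X>=4) = P(X=4)
= 16/625
= 16/625

16/625


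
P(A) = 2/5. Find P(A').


P(A') = 1 - P(A) = 1 - 2/5 = 3/5

3/5


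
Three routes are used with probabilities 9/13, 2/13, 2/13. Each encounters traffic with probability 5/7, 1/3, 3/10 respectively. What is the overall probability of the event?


P(A) = P(A|B1)P(B1) + P(A|B2)P(B2) + P(A|B3)P(B3)
= 5/7*9/13 + 1/3*2/13 + 3/10*2/13
= 45/91 + 2/39 + 3/65 = 808/1365

808/1365


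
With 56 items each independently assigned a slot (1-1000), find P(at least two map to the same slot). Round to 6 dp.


P(all different) = prod((1000-i)/1000 for i=0..55) = 0.208189
P(at least one match) = 1 - 0.208189 = 0.791811

0.791811


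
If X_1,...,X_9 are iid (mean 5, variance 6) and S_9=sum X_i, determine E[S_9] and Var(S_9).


E[S_n] = n*mu = 9*5 = 45
Var(S_n) = n*sigma^2 = 9*6 = 54

E[S_9]=45, Var(S_9)=54


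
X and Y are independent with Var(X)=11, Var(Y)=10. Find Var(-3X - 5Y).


Independence => Cov(X,Y)=0
Var(-3X - 5Y) = (-3)^2*Var(X) + (-5)^2*Var(Y)
= 9*11 + 25*10 = 349

349


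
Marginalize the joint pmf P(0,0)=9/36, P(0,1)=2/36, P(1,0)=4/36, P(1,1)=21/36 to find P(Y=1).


P(Y=1) = P(0,1)+P(1,1) = 2/36 + 21/36 = 23/36

23/36


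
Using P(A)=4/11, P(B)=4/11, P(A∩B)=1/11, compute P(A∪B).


P(A∪B) = P(A) + P(B) - P(A∩B)
= 4/11 + 4/11 - 1/11 = 7/11

7/11


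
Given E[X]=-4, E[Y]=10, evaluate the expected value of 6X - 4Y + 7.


E[6X - 4Y + 7] = 6*E[X] - 4*E[Y] + 7
= (6)*(-4) + (-4)*(10) + (7)
= -24 - 40 + 7 = -57

-57


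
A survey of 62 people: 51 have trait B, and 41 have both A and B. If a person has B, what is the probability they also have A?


P(A|B) = P(A∩B)/P(B) = (41/62)/(51/62) = 41/51

41/51


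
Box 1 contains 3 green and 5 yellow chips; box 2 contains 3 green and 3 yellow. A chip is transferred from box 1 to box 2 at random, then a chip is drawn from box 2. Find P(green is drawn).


P(transfer green) = 3/8; P(transfer yellow) = 5/8
If green transferred: Urn II has 4 green of 7, so P(green|green moved) = 4/7
If yellow transferred: Urn II has 3 green of 7, so P(green|yellow moved) = 3/7
By total probability: P(green) = 3/8*4/7 + 5/8*3/7 = 27/56

27/56


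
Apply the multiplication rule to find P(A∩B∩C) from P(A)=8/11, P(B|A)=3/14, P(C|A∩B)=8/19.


P(A∩B∩C) = P(A) * P(B|A) * P(C|A∩B)
= 8/11 * 3/14 * 8/19
= 12/77 * 8/19 = 96/1463

96/1463


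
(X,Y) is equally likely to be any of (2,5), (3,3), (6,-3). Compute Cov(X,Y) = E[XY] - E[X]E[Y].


E[X]=11/3, E[Y]=5/3, E[XY]=1/3
Cov(X,Y) = E[XY] - E[X]E[Y] = 1/3 - 11/3*5/3 = -52/9

-52/9


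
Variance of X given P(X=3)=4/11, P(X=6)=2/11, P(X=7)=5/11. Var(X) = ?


E[X] = 59/11, E[X^2] = 353/11
Var(X) = E[X^2] - (E[X])^2 = 353/11 - (59/11)^2 = 402/121

402/121


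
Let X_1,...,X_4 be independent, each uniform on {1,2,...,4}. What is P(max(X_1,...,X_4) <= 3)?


P(max <= 3) = P(all X_i <= 3) = (P(X_1 <= 3))^4
= (3/4)^4 = 81/256

81/256


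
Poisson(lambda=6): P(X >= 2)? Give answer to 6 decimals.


P(X>=2) = 1 - P(X<=1) = 1 - (e^(-6)*6^0/0! + e^(-6)*6^1/1!)
≈ 1 - (0.0024787522 + 0.0148725131)
= 1 - 0.0173512653 = 0.9826487347
≈ 0.982649

0.982649


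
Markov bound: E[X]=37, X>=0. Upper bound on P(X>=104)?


Markov: P(X >= a) <= E[X]/a
P(X >= 104) <= 37/104

37/104


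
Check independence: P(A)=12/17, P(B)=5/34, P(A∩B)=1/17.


P(A)*P(B) = 12/17*5/34 = 30/289
P(A∩B) = 1/17 != 30/289, so not independent

No, A and B are not independent


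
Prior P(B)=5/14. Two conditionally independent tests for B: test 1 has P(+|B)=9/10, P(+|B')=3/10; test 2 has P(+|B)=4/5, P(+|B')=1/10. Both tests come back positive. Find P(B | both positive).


After test 1: P(+) = 9/10*5/14 + 3/10*9/14 = 18/35
P(B|+) = (9/28)/(18/35) = 5/8
After test 2 (use post1 as new prior): P(+) = 4/5*5/8 + 1/10*3/8 = 43/80
P(B|+,+) = (1/2)/(43/80) = 40/43

40/43


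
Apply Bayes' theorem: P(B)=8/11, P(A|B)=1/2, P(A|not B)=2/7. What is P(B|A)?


P(A) = P(A|B)P(B) + P(A|B')P(B') = 1/2*8/11 + 2/7*3/11 = 34/77
P(B|A) = P(A|B)P(B)/P(A) = (4/11)/(34/77) = 14/17

14/17


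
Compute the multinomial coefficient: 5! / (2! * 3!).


5! = 120
Denominator: 2!=2 * 3!=6
Coefficient = 120 / 12 = 10

10


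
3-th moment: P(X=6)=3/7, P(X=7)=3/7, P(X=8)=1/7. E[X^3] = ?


E[X^3] = sum(x^3 * P(x))
= 216*3/7 + 343*3/7 + 512*1/7
= 2189/7

2189/7


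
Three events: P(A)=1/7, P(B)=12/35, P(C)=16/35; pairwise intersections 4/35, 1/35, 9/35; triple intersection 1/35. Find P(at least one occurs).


P(A∪B∪C) = P(A)+P(B)+P(C) - P(AB)-P(AC)-P(BC) + P(ABC)
= 1/7+12/35+16/35 - 4/35-1/35-9/35 + 1/35
= 4/7

4/7


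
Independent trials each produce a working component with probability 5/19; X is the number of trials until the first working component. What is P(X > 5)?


P(X > 5) = P(first 5 trials all fail) = (1-p)^5 = (14/19)^5 = 537824/2476099

537824/2476099


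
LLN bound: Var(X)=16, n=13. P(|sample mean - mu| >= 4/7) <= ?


Var(Xbar) = Var(X)/n = 16/13
Chebyshev: P(|Xbar-mu| >= 4/7) <= Var(Xbar)/(4/7)^2 = (16/13)/(16/49) = 49/13
Bound exceeds 1, so trivial bound: 1

1


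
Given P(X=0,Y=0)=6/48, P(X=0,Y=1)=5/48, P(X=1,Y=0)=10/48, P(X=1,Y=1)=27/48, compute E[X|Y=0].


P(Y=0) = 16/48
E[X|Y=0] = (0*6 + 1*10)/16 = 10/16 = 5/8

5/8


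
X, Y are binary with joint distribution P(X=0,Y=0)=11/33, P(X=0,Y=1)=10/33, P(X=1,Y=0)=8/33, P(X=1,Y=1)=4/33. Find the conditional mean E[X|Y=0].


P(Y=0) = 19/33
E[X|Y=0] = (0*11 + 1*8)/19 = 8/19

8/19


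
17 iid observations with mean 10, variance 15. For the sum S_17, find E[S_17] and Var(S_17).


E[S_n] = n*mu = 17*10 = 170
Var(S_n) = n*sigma^2 = 17*15 = 255

E[S_17]=170, Var(S_17)=255


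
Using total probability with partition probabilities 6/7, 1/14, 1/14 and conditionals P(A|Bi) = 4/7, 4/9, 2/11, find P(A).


P(A) = P(A|B1)P(B1) + P(A|B2)P(B2) + P(A|B3)P(B3)
= 4/7*6/7 + 4/9*1/14 + 2/11*1/14
= 24/49 + 2/63 + 1/77 = 2593/4851

2593/4851


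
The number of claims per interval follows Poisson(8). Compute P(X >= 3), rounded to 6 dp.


P(X>=3) = 1 - P(X<=2) = 1 - (e^(-8)*8^0/0! + e^(-8)*8^1/1! + e^(-8)*8^2/2!)
≈ 1 - (0.0003354626 + 0.0026837010 + 0.0107348041)
= 1 - 0.0137539677 = 0.9862460323
≈ 0.986246

0.986246


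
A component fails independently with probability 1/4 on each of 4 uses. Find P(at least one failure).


P(at least one) = 1 - P(none)
P(none) = (1 - 1/4)^4 = (3/4)^4 = 81/256
P(at least one) = 1 - 81/256 = 175/256

175/256


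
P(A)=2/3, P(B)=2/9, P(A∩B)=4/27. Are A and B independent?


P(A)*P(B) = 2/3*2/9 = 4/27
P(A∩B) = 4/27, which equals P(A)P(B), so independent

Yes, A and B are independent


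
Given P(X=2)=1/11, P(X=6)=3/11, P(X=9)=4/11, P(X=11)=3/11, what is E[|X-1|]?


E[|X-1|] = sum(g(x)*P(x))
= 1*1/11 + 5*3/11 + 8*4/11 + 10*3/11
= 78/11

78/11


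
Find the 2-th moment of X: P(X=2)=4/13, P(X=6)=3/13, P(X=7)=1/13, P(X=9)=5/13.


E[X^2] = sum(x^2 * P(x))
= 4*4/13 + 36*3/13 + 49*1/13 + 81*5/13
= 578/13

578/13


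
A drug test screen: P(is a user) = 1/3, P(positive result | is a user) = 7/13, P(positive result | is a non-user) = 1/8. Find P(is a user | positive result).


P(A) = P(A|B)P(B) + P(A|B')P(B') = 7/13*1/3 + 1/8*2/3 = 41/156
P(B|A) = P(A|B)P(B)/P(A) = (7/39)/(41/156) = 28/41

28/41


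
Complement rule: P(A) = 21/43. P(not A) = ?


P(A') = 1 - P(A) = 1 - 21/43 = 22/43

22/43


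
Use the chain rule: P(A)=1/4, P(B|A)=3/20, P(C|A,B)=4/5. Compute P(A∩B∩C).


P(A∩B∩C) = P(A) * P(B|A) * P(C|A∩B)
= 1/4 * 3/20 * 4/5
= 3/80 * 4/5 = 3/100

3/100


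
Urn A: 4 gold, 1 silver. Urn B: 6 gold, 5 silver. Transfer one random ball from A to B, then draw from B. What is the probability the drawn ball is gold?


P(transfer gold) = 4/5; P(transfer silver) = 1/5
If gold transferred: Urn II has 7 gold of 12, so P(gold|gold moved) = 7/12
If silver transferred: Urn II has 6 gold of 12, so P(gold|silver moved) = 1/2
By total probability: P(gold) = 4/5*7/12 + 1/5*1/2 = 17/30

17/30


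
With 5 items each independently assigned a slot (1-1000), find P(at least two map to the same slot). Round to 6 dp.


P(all different) = prod((1000-i)/1000 for i=0..4) = 0.990035
P(at least one match) = 1 - 0.990035 = 0.009965

0.009965


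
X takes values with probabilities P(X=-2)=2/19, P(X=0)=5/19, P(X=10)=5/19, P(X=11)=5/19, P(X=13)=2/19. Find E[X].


E[X] = sum(x * P(x))
= -2*2/19 + 0*5/19 + 10*5/19 + 11*5/19 + 13*2/19
= 127/19

127/19


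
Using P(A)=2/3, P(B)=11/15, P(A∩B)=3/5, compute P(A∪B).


P(A∪B) = P(A) + P(B) - P(A∩B)
= 2/3 + 11/15 - 3/5 = 4/5

4/5


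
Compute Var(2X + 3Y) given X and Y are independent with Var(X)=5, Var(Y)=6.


Independence => Cov(X,Y)=0
Var(2X + 3Y) = 2^2*Var(X) + 3^2*Var(Y)
= 4*5 + 9*6 = 74

74


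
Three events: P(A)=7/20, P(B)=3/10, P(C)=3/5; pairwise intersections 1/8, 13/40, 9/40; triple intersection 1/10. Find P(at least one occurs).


P(A∪B∪C) = P(A)+P(B)+P(C) - P(AB)-P(AC)-P(BC) + P(ABC)
= 7/20+3/10+3/5 - 1/8-13/40-9/40 + 1/10
= 27/40

27/40


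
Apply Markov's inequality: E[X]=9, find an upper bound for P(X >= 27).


Markov: P(X >= a) <= E[X]/a
P(X >= 27) <= 9/27 = 1/3

1/3


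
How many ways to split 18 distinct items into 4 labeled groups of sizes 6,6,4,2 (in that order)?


18! = 6402373705728000
Denominator: 6!=720 * 6!=720 * 4!=24 * 2!=2
Coefficient = 6402373705728000 / 24883200 = 257297040

257297040


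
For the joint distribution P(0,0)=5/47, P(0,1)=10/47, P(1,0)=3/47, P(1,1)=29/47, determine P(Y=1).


P(Y=1) = P(0,1)+P(1,1) = 10/47 + 29/47 = 39/47

39/47


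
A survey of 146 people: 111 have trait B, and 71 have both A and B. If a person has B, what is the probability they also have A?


P(A|B) = P(A∩B)/P(B) = (71/146)/(111/146) = 71/111

71/111


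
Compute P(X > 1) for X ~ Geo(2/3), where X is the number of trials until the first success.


P(X > 1) = P(first 1 trials all fail) = (1-p)^1 = (1/3)^1 = 1/3

1/3


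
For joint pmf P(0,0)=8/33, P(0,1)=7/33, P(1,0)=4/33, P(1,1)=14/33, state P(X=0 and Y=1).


Read from table: P(X=0, Y=1) = 7/33

7/33


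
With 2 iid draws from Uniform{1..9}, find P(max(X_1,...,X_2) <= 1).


P(max <= 1) = P(all X_i <= 1) = (P(X_1 <= 1))^2
= (1/9)^2 = 1/81

1/81


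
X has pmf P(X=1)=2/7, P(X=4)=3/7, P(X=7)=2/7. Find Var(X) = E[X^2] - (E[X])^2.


E[X] = 4, E[X^2] = 148/7
Var(X) = E[X^2] - (E[X])^2 = 148/7 - (4)^2 = 36/7

36/7


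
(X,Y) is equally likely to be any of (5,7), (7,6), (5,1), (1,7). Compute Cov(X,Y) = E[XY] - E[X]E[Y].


E[X]=9/2, E[Y]=21/4, E[XY]=89/4
Cov(X,Y) = E[XY] - E[X]E[Y] = 89/4 - 9/2*21/4 = -11/8

-11/8


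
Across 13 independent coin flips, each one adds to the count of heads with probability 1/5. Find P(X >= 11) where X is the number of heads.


P(X>=11) = P(X=11) + P(X=12) + P(X=13)
= 1248/1220703125 + 52/1220703125 + 1/1220703125
= 1301/1220703125

1301/1220703125


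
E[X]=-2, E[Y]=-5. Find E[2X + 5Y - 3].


E[2X + 5Y - 3] = 2*E[X] + 5*E[Y] - 3
= (2)*(-2) + (5)*(-5) + (-3)
= -4 - 25 - 3 = -32

-32


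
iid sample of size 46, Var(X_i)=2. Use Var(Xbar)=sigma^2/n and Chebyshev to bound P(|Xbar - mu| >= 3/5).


Var(Xbar) = Var(X)/n = 2/46
Chebyshev: P(|Xbar-mu| >= 3/5) <= Var(Xbar)/(3/5)^2 = (1/23)/(9/25) = 25/207

25/207


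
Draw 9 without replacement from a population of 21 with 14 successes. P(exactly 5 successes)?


P(X=5) = C(14,5)*C(7,4) / C(21,9)
= 2002*35 / 293930
= 70070/293930 = 77/323

77/323


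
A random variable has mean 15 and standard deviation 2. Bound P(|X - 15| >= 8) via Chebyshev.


k = 8/2 = 4
Chebyshev: P(|X-mu| >= k*sigma) <= 1/k^2 = 1/4^2 = 1/16

1/16


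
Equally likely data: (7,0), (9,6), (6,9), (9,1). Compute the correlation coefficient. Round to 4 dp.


Cov(X,Y) = -1.7500, Var(X) = 1.6875, Var(Y) = 13.5000
rho = Cov/(sqrt(VarX)*sqrt(VarY)) = -0.3666

-0.3666


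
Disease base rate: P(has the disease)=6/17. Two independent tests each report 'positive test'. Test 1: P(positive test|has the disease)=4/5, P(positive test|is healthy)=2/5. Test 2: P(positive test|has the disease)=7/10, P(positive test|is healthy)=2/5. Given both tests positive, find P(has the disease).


After test 1: P(+) = 4/5*6/17 + 2/5*11/17 = 46/85
P(B|+) = (24/85)/(46/85) = 12/23
After test 2 (use post1 as new prior): P(+) = 7/10*12/23 + 2/5*11/23 = 64/115
P(B|+,+) = (42/115)/(64/115) = 21/32

21/32


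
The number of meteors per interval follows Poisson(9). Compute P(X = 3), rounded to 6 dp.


P(X=3) = e^(-9) * 9^3 / 3!
≈ 0.0001234098041 * 729 / 6
≈ 0.014994

0.014994


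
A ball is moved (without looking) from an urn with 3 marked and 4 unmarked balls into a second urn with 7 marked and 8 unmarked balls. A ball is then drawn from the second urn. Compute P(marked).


P(transfer marked) = 3/7; P(transfer unmarked) = 4/7
If marked transferred: Urn II has 8 marked of 16, so P(marked|marked moved) = 1/2
If unmarked transferred: Urn II has 7 marked of 16, so P(marked|unmarked moved) = 7/16
By total probability: P(marked) = 3/7*1/2 + 4/7*7/16 = 13/28

13/28


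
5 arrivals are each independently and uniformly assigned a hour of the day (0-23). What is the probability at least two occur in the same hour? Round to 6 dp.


P(all different) = prod((24-i)/24 for i=0..4) = 0.640553
P(at least one match) = 1 - 0.640553 = 0.359447

0.359447


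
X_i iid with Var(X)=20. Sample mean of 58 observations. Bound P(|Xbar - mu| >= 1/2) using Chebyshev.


Var(Xbar) = Var(X)/n = 20/58
Chebyshev: P(|Xbar-mu| >= 1/2) <= Var(Xbar)/(1/2)^2 = (10/29)/(1/4) = 40/29
Bound exceeds 1, so trivial bound: 1

1


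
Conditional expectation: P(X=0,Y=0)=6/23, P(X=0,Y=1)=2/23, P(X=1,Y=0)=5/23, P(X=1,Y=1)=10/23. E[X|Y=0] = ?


P(Y=0) = 11/23
E[X|Y=0] = (0*6 + 1*5)/11 = 5/11

5/11


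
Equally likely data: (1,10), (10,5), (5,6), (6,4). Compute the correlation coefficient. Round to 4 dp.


Cov(X,Y) = -5.8750, Var(X) = 10.2500, Var(Y) = 5.1875
rho = Cov/(sqrt(VarX)*sqrt(VarY)) = -0.8057

-0.8057


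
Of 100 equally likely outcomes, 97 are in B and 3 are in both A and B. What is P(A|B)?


P(A|B) = P(A∩B)/P(B) = (3/100)/(97/100) = 3/97

3/97


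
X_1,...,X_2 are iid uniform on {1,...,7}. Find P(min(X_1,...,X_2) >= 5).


P(min >= 5) = P(all X_i >= 5) = (P(X_1 >= 5))^2
= (3/7)^2 = 9/49

9/49


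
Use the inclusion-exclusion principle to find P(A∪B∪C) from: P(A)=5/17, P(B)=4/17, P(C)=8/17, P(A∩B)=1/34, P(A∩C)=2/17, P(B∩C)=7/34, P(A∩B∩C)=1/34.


P(A∪B∪C) = P(A)+P(B)+P(C) - P(AB)-P(AC)-P(BC) + P(ABC)
= 5/17+4/17+8/17 - 1/34-2/17-7/34 + 1/34
= 23/34

23/34


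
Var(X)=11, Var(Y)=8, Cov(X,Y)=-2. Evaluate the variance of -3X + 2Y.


Var(-3X + 2Y) = (-3)^2*Var(X) + 2^2*Var(Y) + 2*(-3)*2*Cov(X,Y)
= 9*11 + 4*8 - 12*(-2)
= 99 + 32 + 24 = 155

155


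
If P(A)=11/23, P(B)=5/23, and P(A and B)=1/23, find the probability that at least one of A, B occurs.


P(A∪B) = P(A) + P(B) - P(A∩B)
= 11/23 + 5/23 - 1/23 = 15/23

15/23


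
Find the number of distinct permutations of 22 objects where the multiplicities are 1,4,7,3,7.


22! = 1124000727777607680000
Denominator: 1!=1 * 4!=24 * 7!=5040 * 3!=6 * 7!=5040
Coefficient = 1124000727777607680000 / 3657830400 = 307286179200

307286179200


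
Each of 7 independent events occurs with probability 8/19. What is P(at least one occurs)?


P(at least one) = 1 - P(none)
P(none) = (1 - 8/19)^7 = (11/19)^7 = 19487171/893871739
P(at least one) = 1 - 19487171/893871739 = 874384568/893871739

874384568/893871739


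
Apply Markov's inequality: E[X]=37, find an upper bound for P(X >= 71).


Markov: P(X >= a) <= E[X]/a
P(X >= 71) <= 37/71

37/71


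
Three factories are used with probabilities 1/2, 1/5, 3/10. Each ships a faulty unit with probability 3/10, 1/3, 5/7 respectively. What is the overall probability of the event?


P(A) = P(A|B1)P(B1) + P(A|B2)P(B2) + P(A|B3)P(B3)
= 3/10*1/2 + 1/3*1/5 + 5/7*3/10
= 3/20 + 1/15 + 3/14 = 181/420

181/420


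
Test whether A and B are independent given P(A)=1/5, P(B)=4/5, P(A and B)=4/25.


P(A)*P(B) = 1/5*4/5 = 4/25
P(A∩B) = 4/25, which equals P(A)P(B), so independent

Yes, A and B are independent


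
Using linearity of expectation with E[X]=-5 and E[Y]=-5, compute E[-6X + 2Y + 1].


E[-6X + 2Y + 1] = -6*E[X] + 2*E[Y] + 1
= (-6)*(-5) + (2)*(-5) + (1)
= 30 - 10 + 1 = 21

21


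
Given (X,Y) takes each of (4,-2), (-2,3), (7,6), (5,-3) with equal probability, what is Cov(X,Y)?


E[X]=7/2, E[Y]=1, E[XY]=13/4
Cov(X,Y) = E[XY] - E[X]E[Y] = 13/4 - 7/2*1 = -1/4

-1/4


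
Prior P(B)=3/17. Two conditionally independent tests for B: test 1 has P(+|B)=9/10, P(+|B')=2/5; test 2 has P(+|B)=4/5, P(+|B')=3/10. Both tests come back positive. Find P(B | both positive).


After test 1: P(+) = 9/10*3/17 + 2/5*14/17 = 83/170
P(B|+) = (27/170)/(83/170) = 27/83
After test 2 (use post1 as new prior): P(+) = 4/5*27/83 + 3/10*56/83 = 192/415
P(B|+,+) = (108/415)/(192/415) = 9/16

9/16


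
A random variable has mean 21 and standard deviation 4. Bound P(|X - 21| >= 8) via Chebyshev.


k = 8/4 = 2
Chebyshev: P(|X-mu| >= k*sigma) <= 1/k^2 = 1/2^2 = 1/4

1/4


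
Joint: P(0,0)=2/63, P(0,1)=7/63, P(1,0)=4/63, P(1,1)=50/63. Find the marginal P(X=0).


P(X=0) = P(0,0)+P(0,1) = 2/63 + 7/63 = 9/63 = 1/7

1/7


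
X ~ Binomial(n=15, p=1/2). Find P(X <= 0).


P(X<=0) = P(X=0)
= 1/32768
= 1/32768

1/32768


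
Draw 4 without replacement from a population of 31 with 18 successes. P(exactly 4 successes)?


P(X=4) = C(18,4)*C(13,0) / C(31,4)
= 3060*1 / 31465
= 3060/31465 = 612/6293

612/6293


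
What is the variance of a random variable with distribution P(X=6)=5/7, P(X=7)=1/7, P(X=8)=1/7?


E[X] = 45/7, E[X^2] = 293/7
Var(X) = E[X^2] - (E[X])^2 = 293/7 - (45/7)^2 = 26/49

26/49


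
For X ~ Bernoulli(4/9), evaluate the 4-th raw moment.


For Bernoulli: X in {0,1}
E[X^4] = 0^4*(1-4/9) + 1^4*4/9 = 4/9

4/9


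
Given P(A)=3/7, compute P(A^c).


P(A') = 1 - P(A) = 1 - 3/7 = 4/7

4/7


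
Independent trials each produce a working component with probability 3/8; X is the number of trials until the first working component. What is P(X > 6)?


P(X > 6) = P(first 6 trials all fail) = (1-p)^6 = (5/8)^6 = 15625/262144

15625/262144


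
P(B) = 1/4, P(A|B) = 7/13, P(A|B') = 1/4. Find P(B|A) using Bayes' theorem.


P(A) = P(A|B)P(B) + P(A|B')P(B') = 7/13*1/4 + 1/4*3/4 = 67/208
P(B|A) = P(A|B)P(B)/P(A) = (7/52)/(67/208) = 28/67

28/67


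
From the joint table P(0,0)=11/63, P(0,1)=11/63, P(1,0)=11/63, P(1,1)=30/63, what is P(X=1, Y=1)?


Read from table: P(X=1, Y=1) = 30/63 = 10/21

10/21


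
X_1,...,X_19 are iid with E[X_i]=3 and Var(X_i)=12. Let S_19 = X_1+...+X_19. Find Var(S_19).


By independence, Var(S_n) = n*Var(X_1) = 19*12 = 228

228


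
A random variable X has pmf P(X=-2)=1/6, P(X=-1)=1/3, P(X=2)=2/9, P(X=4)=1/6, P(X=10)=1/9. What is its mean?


E[X] = sum(x * P(x))
= -2*1/6 - 1*1/3 + 2*2/9 + 4*1/6 + 10*1/9
= 14/9

14/9


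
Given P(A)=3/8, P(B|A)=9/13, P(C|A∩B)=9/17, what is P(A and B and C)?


P(A∩B∩C) = P(A) * P(B|A) * P(C|A∩B)
= 3/8 * 9/13 * 9/17
= 27/104 * 9/17 = 243/1768

243/1768


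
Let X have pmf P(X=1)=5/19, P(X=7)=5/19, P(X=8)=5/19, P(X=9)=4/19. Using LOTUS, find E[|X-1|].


E[|X-1|] = sum(g(x)*P(x))
= 0*5/19 + 6*5/19 + 7*5/19 + 8*4/19
= 97/19

97/19


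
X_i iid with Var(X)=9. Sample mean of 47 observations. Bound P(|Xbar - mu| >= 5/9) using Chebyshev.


Var(Xbar) = Var(X)/n = 9/47
Chebyshev: P(|Xbar-mu| >= 5/9) <= Var(Xbar)/(5/9)^2 = (9/47)/(25/81) = 729/1175

729/1175


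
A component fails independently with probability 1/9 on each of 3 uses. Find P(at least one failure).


P(at least one) = 1 - P(none)
P(none) = (1 - 1/9)^3 = (8/9)^3 = 512/729
P(at least one) = 1 - 512/729 = 217/729

217/729


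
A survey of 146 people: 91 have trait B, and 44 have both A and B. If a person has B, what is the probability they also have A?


P(A|B) = P(A∩B)/P(B) = (44/146)/(91/146) = 44/91

44/91


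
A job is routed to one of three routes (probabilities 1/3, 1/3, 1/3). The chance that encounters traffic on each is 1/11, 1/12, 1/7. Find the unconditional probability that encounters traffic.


P(A) = P(A|B1)P(B1) + P(A|B2)P(B2) + P(A|B3)P(B3)
= 1/11*1/3 + 1/12*1/3 + 1/7*1/3
= 1/33 + 1/36 + 1/21 = 293/2772

293/2772


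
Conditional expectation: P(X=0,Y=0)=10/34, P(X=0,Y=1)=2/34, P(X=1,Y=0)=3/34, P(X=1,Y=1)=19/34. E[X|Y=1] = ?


P(Y=1) = 21/34
E[X|Y=1] = (0*2 + 1*19)/21 = 19/21

19/21


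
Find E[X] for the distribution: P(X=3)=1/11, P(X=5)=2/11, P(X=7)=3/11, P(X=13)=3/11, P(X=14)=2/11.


E[X] = sum(x * P(x))
= 3*1/11 + 5*2/11 + 7*3/11 + 13*3/11 + 14*2/11
= 101/11

101/11


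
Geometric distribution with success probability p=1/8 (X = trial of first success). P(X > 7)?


P(X > 7) = P(first 7 trials all fail) = (1-p)^7 = (7/8)^7 = 823543/2097152

823543/2097152


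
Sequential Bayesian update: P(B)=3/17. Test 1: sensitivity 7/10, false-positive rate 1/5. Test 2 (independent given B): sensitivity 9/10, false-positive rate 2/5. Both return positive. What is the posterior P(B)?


After test 1: P(+) = 7/10*3/17 + 1/5*14/17 = 49/170
P(B|+) = (21/170)/(49/170) = 3/7
After test 2 (use post1 as new prior): P(+) = 9/10*3/7 + 2/5*4/7 = 43/70
P(B|+,+) = (27/70)/(43/70) = 27/43

27/43


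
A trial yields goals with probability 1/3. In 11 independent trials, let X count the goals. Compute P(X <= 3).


P(X<=3) = P(X=0) + P(X=1) + P(X=2) + P(X=3)
= 2048/177147 + 11264/177147 + 28160/177147 + 14080/59049
= 27904/59049

27904/59049


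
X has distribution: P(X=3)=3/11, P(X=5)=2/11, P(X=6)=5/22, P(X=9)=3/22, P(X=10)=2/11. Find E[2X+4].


E[2X+4] = sum(g(x)*P(x))
= 10*3/11 + 14*2/11 + 16*5/22 + 22*3/22 + 24*2/11
= 179/11

179/11


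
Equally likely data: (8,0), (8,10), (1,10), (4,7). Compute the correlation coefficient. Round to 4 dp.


Cov(X,Y) = -5.9375, Var(X) = 8.6875, Var(Y) = 16.6875
rho = Cov/(sqrt(VarX)*sqrt(VarY)) = -0.4931

-0.4931


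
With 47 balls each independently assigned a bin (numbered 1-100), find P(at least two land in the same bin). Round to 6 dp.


P(all different) = prod((100-i)/100 for i=0..46) = 0.000002
P(at least one match) = 1 - 0.000002 = 0.999998

0.999998


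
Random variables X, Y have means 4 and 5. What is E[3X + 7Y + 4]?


E[3X + 7Y + 4] = 3*E[X] + 7*E[Y] + 4
= (3)*(4) + (7)*(5) + (4)
= 12 + 35 + 4 = 51

51


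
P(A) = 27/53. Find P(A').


P(A') = 1 - P(A) = 1 - 27/53 = 26/53

26/53


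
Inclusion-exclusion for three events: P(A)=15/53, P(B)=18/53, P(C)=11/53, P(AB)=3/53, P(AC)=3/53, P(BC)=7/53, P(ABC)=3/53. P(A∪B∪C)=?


P(A∪B∪C) = P(A)+P(B)+P(C) - P(AB)-P(AC)-P(BC) + P(ABC)
= 15/53+18/53+11/53 - 3/53-3/53-7/53 + 3/53
= 34/53

34/53


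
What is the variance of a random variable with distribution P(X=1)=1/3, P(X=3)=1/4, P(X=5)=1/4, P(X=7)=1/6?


E[X] = 7/2, E[X^2] = 17
Var(X) = E[X^2] - (E[X])^2 = 17 - (7/2)^2 = 19/4

19/4


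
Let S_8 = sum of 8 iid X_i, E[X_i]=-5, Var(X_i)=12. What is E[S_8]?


E[S_n] = n*E[X_1] = 8*-5 = -40

-40


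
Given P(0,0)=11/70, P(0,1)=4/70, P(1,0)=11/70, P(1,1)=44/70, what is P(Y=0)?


P(Y=0) = P(0,0)+P(1,0) = 11/70 + 11/70 = 22/70 = 11/35

11/35


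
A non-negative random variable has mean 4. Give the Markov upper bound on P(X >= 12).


Markov: P(X >= a) <= E[X]/a
P(X >= 12) <= 4/12 = 1/3

1/3


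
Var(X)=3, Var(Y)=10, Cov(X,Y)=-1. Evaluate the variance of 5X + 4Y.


Var(5X + 4Y) = 5^2*Var(X) + 4^2*Var(Y) + 2*5*4*Cov(X,Y)
= 25*3 + 16*10 + 40*(-1)
= 75 + 160 - 40 = 195

195
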